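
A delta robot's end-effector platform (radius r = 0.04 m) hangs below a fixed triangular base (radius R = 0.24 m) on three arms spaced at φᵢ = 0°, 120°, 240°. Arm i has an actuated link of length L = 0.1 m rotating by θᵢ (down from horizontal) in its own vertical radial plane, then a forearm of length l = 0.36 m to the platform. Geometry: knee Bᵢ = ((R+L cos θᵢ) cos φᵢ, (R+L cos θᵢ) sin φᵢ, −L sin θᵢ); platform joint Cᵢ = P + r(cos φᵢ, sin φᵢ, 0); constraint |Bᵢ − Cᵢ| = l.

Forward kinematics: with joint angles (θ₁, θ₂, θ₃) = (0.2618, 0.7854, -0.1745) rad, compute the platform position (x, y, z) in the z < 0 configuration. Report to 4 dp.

arm 1 at φ=0.0°: e+L cos θ1 = 0.2966;  centre 1 = (0.2966, 0.0000, -0.0259)
centre 2 = (0.2707·cos120.0°, 0.2707·sin120.0°, -0.0707) = (-0.1354, 0.2344, -0.0707)
arm 3 at φ=240.0°: e+L cos θ3 = 0.2985;  centre 3 = (-0.1492, -0.2585, 0.0174)
subtract pairs → two planes through P
plane₁₂: -0.8639x+0.4689y+-0.0897z = -0.0104
det = 0.8647;  x = 0.0058+-0.0067z,  y = -0.0114+0.1789z
into |P−centre ₁|² = l²: 1.0320z² + 0.0516z + -0.0442 = 0;  Δ = 0.1852;  z = -0.2335 or 0.1835 → z<0 root = -0.2335
x = 0.0073, y = -0.0532

(0.0073, -0.0532, -0.2335)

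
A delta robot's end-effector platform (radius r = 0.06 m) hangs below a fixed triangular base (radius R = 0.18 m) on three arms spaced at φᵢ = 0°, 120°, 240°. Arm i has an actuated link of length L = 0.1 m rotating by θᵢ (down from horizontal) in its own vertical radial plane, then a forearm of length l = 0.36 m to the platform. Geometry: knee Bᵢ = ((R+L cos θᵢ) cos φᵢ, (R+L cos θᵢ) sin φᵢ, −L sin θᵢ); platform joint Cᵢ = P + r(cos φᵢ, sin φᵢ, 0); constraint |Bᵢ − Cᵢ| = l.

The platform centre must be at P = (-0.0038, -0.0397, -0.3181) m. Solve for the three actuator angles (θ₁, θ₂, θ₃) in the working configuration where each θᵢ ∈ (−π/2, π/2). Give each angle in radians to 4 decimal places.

φ1=0.0° → target in arm frame (-0.0038, -0.0397)
  e−x'=0.1238;  (l²−L²−(e−x')²−y'²−z²)/2L = 0.0075
  √(A²+B²)=0.3413;  θ1 = -1.1996+1.5487 ≈ 0.3490
arm 2 (φ=120.0°): x'=-0.0325, y'=0.0231
  e−x'=0.1525;  (l²−L²−(e−x')²−y'²−z²)/2L = -0.0269
  √(A²+B²)=0.3528;  θ2 = -1.1238+1.6470 ≈ 0.5232
rotate P by −φ3: (0.0363, 0.0166, -0.3181)
  A cos θ + B sin θ = C:  0.0837·cos θ + -0.3181·sin θ = 0.0556
  γ=atan2(-0.3181,0.0837)=-1.3134;  ψ=arccos(0.1692)=1.4008;  θ3=γ+ψ≈0.0874

θ₁ = 0.3490, θ₂ = 0.5232, θ₃ = 0.0874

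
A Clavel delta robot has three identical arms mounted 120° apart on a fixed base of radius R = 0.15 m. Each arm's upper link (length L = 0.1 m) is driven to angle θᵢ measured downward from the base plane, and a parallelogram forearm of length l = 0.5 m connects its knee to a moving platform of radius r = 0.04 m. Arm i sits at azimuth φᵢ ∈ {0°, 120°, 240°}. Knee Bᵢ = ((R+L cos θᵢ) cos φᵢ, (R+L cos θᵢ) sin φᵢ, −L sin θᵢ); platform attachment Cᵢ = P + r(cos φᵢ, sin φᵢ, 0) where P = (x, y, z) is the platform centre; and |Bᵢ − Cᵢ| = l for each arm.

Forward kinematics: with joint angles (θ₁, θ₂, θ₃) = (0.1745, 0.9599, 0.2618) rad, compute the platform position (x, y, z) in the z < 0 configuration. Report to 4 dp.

(0.0726, -0.1021, -0.4876)

arm 1 at φ=0.0°: ρ1 = 0.2085;  centre 1 = (0.2085, 0.0000, -0.0174)
φ2=120.0°: virtual centre (-0.0837, 0.1449, -0.0819), radius l
arm 3 at φ=240.0°: ρ3 = 0.2066;  centre 3 = (-0.1033, -0.1789, -0.0259)
subtract pairs → two planes through P
linear system: -0.5843x+0.2899y = -0.0090−-0.1291z; -0.6236x+-0.3578y = -0.0004−-0.0170z
det = 0.3898;  x = 0.0086+-0.1312z,  y = -0.0138+0.1810z
sphere 1 gives Az²+Bz+C=0 with A=1.0500, B=0.0821, C=-0.2096;  B²−4AC=0.8869;  roots -0.4876, 0.4093;  negative root z = -0.4876
x = 0.0726, y = -0.1021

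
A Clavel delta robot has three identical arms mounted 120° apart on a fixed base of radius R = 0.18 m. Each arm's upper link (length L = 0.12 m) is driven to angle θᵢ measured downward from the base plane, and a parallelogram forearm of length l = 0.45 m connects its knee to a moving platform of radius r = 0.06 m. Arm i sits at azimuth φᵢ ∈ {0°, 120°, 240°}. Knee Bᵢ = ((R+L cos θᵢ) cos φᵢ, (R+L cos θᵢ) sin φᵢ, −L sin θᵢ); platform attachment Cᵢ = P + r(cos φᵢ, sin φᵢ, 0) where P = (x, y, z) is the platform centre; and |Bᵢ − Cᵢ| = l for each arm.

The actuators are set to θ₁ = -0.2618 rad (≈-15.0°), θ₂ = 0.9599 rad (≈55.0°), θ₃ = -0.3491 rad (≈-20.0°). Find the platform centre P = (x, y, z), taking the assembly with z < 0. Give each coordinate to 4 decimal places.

(0.0807, -0.1571, -0.3610)

φ1=0.0°: virtual centre (0.2359, 0.0000, 0.0311), radius l
φ2=120.0°: virtual centre (-0.0944, 0.1635, -0.0983), radius l
φ3=240.0°: virtual centre (-0.1164, -0.2016, 0.0410), radius l
subtract pairs → two planes through P
linear system: -0.6607x+0.3271y = -0.0113−-0.2587z; -0.7046x+-0.4032y = -0.0008−0.0200z
det = 0.4968;  x = 0.0097+-0.1968z,  y = -0.0150+0.3935z
into |P−O₁|² = l²: 1.1936z² + 0.0151z + -0.1501 = 0;  Δ = 0.7170;  z = -0.3610 or 0.3484 → z<0 root = -0.3610
x = 0.0807, y = -0.1571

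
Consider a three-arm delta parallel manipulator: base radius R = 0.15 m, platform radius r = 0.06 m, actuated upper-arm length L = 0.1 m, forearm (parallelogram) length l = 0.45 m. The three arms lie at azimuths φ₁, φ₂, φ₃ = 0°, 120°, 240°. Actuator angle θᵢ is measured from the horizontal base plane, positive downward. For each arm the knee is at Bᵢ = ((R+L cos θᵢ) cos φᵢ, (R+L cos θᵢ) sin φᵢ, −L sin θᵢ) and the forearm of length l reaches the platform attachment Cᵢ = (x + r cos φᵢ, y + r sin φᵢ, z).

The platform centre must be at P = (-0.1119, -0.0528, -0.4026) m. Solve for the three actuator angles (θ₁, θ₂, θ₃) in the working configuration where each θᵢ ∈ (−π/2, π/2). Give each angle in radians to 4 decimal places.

rotate P by −φ1: (-0.1119, -0.0528, -0.4026)
  e−x'=0.2019;  (l²−L²−(e−x')²−y'²−z²)/2L = -0.0657
  γ=atan2(-0.4026,0.2019)=-1.1060;  ψ=arccos(-0.1459)=1.7172;  θ1=γ+ψ≈0.6112
arm 2 (φ=120.0°): x'=0.0102, y'=0.1233
  A=0.0798, B=-0.4026, C=(l²−L²−A²−y'²−z²)/(2L)=0.0442
  √(A²+B²)=0.4104;  θ2 = -1.3752+1.4628 ≈ 0.0877
rotate P by −φ3: (0.1017, -0.0705, -0.4026)
  A cos θ + B sin θ = C:  -0.0117·cos θ + -0.4026·sin θ = 0.1265
  θ3 = atan2(B,A) + arccos(C/0.4028) = -0.3485

θ₁ = 0.6112, θ₂ = 0.0877, θ₃ = -0.3485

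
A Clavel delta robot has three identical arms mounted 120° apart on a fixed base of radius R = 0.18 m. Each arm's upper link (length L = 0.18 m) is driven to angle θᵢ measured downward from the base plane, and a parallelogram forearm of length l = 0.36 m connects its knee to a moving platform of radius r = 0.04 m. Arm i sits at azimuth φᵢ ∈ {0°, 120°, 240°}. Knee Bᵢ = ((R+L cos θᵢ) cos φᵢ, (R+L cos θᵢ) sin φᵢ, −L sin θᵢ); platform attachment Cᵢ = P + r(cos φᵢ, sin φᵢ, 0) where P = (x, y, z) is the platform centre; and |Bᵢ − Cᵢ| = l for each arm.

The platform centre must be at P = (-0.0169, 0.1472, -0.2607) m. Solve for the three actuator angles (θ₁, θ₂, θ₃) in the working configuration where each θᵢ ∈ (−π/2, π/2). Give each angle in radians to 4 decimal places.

rotate P by −φ1: (-0.0169, 0.1472, -0.2607)
  A cos θ + B sin θ = C:  0.1569·cos θ + -0.2607·sin θ = -0.0474
  √(A²+B²)=0.3043;  θ1 = -1.0290+1.7271 ≈ 0.6981
φ2=120.0° → target in arm frame (0.1359, -0.0590)
  A cos θ + B sin θ = C:  0.0041·cos θ + -0.2607·sin θ = 0.0715
  √(A²+B²)=0.2607;  θ2 = -1.5552+1.2930 ≈ -0.2622
arm 3 (φ=240.0°): x'=-0.1190, y'=-0.0882
  A=0.2590, B=-0.2607, C=(l²−L²−A²−y'²−z²)/(2L)=-0.1268
  γ=atan2(-0.2607,0.2590)=-0.7886;  ψ=arccos(-0.3450)=1.9230;  θ3=γ+ψ≈1.1344

θ₁ = 0.6981, θ₂ = -0.2622, θ₃ = 1.1344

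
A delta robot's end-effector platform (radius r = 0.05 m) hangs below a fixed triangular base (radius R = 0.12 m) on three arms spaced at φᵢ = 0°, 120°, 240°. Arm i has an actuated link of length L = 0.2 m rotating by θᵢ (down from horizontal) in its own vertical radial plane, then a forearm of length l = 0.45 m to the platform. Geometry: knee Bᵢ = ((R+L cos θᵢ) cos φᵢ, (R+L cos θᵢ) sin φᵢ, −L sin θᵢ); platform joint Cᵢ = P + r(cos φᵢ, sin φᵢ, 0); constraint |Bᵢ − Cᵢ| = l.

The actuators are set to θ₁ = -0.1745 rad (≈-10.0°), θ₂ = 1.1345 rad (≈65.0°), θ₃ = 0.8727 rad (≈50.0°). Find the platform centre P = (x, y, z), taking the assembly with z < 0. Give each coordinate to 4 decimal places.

arm 1 at φ=0.0°: (R−r)+L cos θ1 = 0.2670;  centre 1 = (0.2670, 0.0000, 0.0347)
arm 2 at φ=120.0°: (R−r)+L cos θ2 = 0.1545;  centre 2 = (-0.0773, 0.1338, -0.1813)
arm 3 at φ=240.0°: (R−r)+L cos θ3 = 0.1986;  centre 3 = (-0.0993, -0.1720, -0.1532)
subtract pairs → two planes through P
plane₁₂: -0.6884x+0.2676y+-0.4320z = -0.0157
Cramer: x(z) = 0.0184-0.5757z;  y(z) = -0.0114+0.1332z
sphere 1 gives Az²+Bz+C=0 with A=1.3492, B=0.2137, C=-0.1394;  B²−4AC=0.7979;  roots -0.4102, 0.2519;  negative root z = -0.4102
x = 0.2546, y = -0.0660

(0.2546, -0.0660, -0.4102)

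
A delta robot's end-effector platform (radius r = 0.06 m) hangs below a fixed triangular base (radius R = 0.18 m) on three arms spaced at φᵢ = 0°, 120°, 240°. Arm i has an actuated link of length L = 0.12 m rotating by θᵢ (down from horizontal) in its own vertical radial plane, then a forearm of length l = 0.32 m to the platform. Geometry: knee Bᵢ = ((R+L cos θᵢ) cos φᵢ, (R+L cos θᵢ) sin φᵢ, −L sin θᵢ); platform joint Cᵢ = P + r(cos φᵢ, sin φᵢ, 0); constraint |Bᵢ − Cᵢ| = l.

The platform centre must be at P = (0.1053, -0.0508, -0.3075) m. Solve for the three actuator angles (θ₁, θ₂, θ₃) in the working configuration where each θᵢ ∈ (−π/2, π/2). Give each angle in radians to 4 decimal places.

rotate P by −φ1: (0.1053, -0.0508, -0.3075)
  A=0.0147, B=-0.3075, C=(l²−L²−A²−y'²−z²)/(2L)=-0.0390
  γ=atan2(-0.3075,0.0147)=-1.5230;  ψ=arccos(-0.1266)=1.6977;  θ1=γ+ψ≈0.1747
arm 2 (φ=120.0°): x'=-0.0966, y'=-0.0658
  A=0.2166, B=-0.3075, C=(l²−L²−A²−y'²−z²)/(2L)=-0.2409
  √(A²+B²)=0.3762;  θ2 = -0.9570+2.2659 ≈ 1.3089
φ3=240.0° → target in arm frame (-0.0087, 0.1166)
  A cos θ + B sin θ = C:  0.1287·cos θ + -0.3075·sin θ = -0.1529
  θ3 = atan2(B,A) + arccos(C/0.3333) = 0.8729

θ₁ = 0.1747, θ₂ = 1.3089, θ₃ = 0.8729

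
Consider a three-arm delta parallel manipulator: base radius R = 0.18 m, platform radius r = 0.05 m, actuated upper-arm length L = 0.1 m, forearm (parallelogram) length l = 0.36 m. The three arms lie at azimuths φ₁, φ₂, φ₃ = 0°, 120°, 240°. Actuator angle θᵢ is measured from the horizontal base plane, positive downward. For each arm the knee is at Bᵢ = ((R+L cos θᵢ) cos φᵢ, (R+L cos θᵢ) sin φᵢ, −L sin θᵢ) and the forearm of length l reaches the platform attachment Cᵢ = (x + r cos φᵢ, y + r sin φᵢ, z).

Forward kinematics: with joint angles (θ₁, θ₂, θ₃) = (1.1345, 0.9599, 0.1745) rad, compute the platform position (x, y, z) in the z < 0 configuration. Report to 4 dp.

arm 1 at φ=0.0°: ρ1 = 0.1723;  S1 = (0.1723, 0.0000, -0.0906)
arm 2 at φ=120.0°: ρ2 = 0.1874;  S2 = (-0.0937, 0.1623, -0.0819)
φ3=240.0°: virtual centre (-0.1142, -0.1979, -0.0174), radius l
|S₂|²−|S₁|² = 0.0039;  |S₃|²−|S₁|² = 0.0146
linear system: -0.5319x+0.3245y = 0.0039−0.0174z; -0.5730x+-0.3957y = 0.0146−0.1465z
Cramer: x(z) = -0.0159+0.1374z;  y(z) = -0.0139+0.1714z
sphere 1 gives Az²+Bz+C=0 with A=1.0482, B=0.1248, C=-0.0858;  B²−4AC=0.3753;  roots -0.3517, 0.2327;  negative root z = -0.3517
x = -0.0642, y = -0.0742

(-0.0642, -0.0742, -0.3517)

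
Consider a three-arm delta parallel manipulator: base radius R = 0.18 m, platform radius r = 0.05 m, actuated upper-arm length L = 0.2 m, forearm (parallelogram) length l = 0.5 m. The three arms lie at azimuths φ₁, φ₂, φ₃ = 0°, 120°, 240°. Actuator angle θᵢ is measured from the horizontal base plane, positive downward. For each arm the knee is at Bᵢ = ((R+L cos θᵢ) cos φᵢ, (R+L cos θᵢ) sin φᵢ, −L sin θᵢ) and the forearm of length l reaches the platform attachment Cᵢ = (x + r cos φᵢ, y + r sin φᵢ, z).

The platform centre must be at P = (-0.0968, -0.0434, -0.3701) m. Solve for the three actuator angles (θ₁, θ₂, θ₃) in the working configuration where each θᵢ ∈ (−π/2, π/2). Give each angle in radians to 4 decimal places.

θ₁ = 0.4361, θ₂ = -0.0001, θ₃ = -0.3495

φ1=0.0° → target in arm frame (-0.0968, -0.0434)
  A cos θ + B sin θ = C:  0.2268·cos θ + -0.3701·sin θ = 0.0493
  γ=atan2(-0.3701,0.2268)=-1.0210;  ψ=arccos(0.1135)=1.4571;  θ1=γ+ψ≈0.4361
arm 2 (φ=120.0°): x'=0.0108, y'=0.1055
  A cos θ + B sin θ = C:  0.1192·cos θ + -0.3701·sin θ = 0.1192
  θ2 = atan2(B,A) + arccos(C/0.3888) = -0.0001
φ3=240.0° → target in arm frame (0.0860, -0.0621)
  e−x'=0.0440;  (l²−L²−(e−x')²−y'²−z²)/2L = 0.1681
  γ=atan2(-0.3701,0.0440)=-1.4524;  ψ=arccos(0.4509)=1.1030;  θ3=γ+ψ≈-0.3495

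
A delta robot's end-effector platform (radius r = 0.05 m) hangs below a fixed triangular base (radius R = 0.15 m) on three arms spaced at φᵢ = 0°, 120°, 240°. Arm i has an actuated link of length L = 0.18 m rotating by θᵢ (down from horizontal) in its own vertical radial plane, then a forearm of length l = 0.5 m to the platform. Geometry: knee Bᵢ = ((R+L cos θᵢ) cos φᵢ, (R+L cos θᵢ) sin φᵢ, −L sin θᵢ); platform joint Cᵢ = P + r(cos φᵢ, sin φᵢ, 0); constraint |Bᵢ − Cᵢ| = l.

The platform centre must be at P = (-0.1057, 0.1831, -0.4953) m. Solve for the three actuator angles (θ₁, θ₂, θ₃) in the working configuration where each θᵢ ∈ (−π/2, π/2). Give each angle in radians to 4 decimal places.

arm 1 (φ=0.0°): x'=-0.1057, y'=0.1831
  A cos θ + B sin θ = C:  0.2057·cos θ + -0.4953·sin θ = -0.2877
  √(A²+B²)=0.5363;  θ1 = -1.1772+2.1369 ≈ 0.9598
rotate P by −φ2: (0.2114, 0.0000, -0.4953)
  e−x'=-0.1114;  (l²−L²−(e−x')²−y'²−z²)/2L = -0.1115
  θ2 = atan2(B,A) + arccos(C/0.5077) = 0.0001
arm 3 (φ=240.0°): x'=-0.1057, y'=-0.1831
  A=0.2057, B=-0.4953, C=(l²−L²−A²−y'²−z²)/(2L)=-0.2877
  θ3 = atan2(B,A) + arccos(C/0.5363) = 0.9598

θ₁ = 0.9598, θ₂ = 0.0001, θ₃ = 0.9598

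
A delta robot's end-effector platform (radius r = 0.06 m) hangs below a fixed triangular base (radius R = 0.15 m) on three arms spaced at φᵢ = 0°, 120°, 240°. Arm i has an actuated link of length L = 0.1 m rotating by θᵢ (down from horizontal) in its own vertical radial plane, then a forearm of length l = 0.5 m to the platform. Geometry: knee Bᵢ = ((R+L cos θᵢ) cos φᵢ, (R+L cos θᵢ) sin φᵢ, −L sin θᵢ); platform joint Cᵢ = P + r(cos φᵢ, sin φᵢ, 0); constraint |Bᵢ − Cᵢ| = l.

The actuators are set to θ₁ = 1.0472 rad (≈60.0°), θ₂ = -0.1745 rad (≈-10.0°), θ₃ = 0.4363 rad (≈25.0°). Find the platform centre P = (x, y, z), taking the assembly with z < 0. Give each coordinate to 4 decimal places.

arm 1 at φ=0.0°: e+L cos θ1 = 0.1400;  centre 1 = (0.1400, 0.0000, -0.0866)
centre 2 = (0.1885·cos120.0°, 0.1885·sin120.0°, 0.0174) = (-0.0942, 0.1632, 0.0174)
centre 3 = (0.1806·cos240.0°, 0.1806·sin240.0°, -0.0423) = (-0.0903, -0.1564, -0.0423)
subtract pairs → two planes through P
linear system: -0.4685x+0.3265y = 0.0087−0.2079z; -0.4606x+-0.3129y = 0.0073−0.0887z
det = 0.2969;  x = -0.0172+0.3166z,  y = 0.0020+-0.1826z
quadratic in z: (1.1336)z²+(0.0729)z+(-0.2178)=0, √Δ=0.9964 → z ∈ {-0.4716, 0.4073}; z = -0.4716 (taking z<0)
x = -0.1665, y = 0.0881

(-0.1665, 0.0881, -0.4716)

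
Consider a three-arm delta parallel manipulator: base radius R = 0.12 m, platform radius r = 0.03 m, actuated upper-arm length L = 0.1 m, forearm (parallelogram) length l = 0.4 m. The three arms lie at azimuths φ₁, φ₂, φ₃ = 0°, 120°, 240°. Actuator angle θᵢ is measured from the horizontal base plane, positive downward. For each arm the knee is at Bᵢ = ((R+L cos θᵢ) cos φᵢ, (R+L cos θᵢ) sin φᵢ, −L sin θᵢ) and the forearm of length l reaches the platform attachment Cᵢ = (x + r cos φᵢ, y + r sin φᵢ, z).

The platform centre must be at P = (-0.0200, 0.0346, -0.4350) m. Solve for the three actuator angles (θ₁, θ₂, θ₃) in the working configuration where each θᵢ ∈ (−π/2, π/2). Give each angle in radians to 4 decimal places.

φ1=0.0° → target in arm frame (-0.0200, 0.0346)
  A cos θ + B sin θ = C:  0.1100·cos θ + -0.4350·sin θ = -0.2626
  θ1 = atan2(B,A) + arccos(C/0.4487) = 0.8729
rotate P by −φ2: (0.0400, 0.0000, -0.4350)
  e−x'=0.0500;  (l²−L²−(e−x')²−y'²−z²)/2L = -0.2086
  γ=atan2(-0.4350,0.0500)=-1.4563;  ψ=arccos(-0.4765)=2.0675;  θ2=γ+ψ≈0.6112
rotate P by −φ3: (-0.0200, -0.0346, -0.4350)
  e−x'=0.1100;  (l²−L²−(e−x')²−y'²−z²)/2L = -0.2626
  √(A²+B²)=0.4487;  θ3 = -1.3232+2.1959 ≈ 0.8728

θ₁ = 0.8729, θ₂ = 0.6112, θ₃ = 0.8728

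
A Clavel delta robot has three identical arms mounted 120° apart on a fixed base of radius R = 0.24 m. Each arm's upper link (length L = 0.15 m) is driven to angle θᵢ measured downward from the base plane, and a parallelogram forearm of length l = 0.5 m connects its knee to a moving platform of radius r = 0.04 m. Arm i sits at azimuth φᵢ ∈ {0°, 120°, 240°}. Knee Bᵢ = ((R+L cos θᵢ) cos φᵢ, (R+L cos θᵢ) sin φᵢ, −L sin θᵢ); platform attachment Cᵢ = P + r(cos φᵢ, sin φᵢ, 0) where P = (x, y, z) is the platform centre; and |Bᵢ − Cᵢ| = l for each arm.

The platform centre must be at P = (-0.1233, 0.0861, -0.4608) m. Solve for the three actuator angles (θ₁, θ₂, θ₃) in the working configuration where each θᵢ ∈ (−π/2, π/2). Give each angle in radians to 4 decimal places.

φ1=0.0° → target in arm frame (-0.1233, 0.0861)
  A=0.3233, B=-0.4608, C=(l²−L²−A²−y'²−z²)/(2L)=-0.3226
  √(A²+B²)=0.5629;  θ1 = -0.9590+2.1810 ≈ 1.2220
φ2=120.0° → target in arm frame (0.1362, 0.0637)
  A cos θ + B sin θ = C:  0.0638·cos θ + -0.4608·sin θ = 0.0234
  √(A²+B²)=0.4652;  θ2 = -1.4332+1.5204 ≈ 0.0871
arm 3 (φ=240.0°): x'=-0.0129, y'=-0.1498
  A cos θ + B sin θ = C:  0.2129·cos θ + -0.4608·sin θ = -0.1754
  θ3 = atan2(B,A) + arccos(C/0.5076) = 0.7856

θ₁ = 1.2220, θ₂ = 0.0871, θ₃ = 0.7856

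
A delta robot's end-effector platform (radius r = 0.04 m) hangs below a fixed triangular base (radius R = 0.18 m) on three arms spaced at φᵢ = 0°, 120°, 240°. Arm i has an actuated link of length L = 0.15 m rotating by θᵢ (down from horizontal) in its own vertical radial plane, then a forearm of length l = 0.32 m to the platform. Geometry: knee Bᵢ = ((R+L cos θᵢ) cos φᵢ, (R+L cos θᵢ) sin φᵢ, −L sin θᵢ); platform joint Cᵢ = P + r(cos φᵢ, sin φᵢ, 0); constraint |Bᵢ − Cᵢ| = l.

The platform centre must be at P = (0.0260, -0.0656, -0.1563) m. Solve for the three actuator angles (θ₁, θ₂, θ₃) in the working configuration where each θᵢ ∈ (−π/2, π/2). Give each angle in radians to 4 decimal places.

rotate P by −φ1: (0.0260, -0.0656, -0.1563)
  A=0.1140, B=-0.1563, C=(l²−L²−A²−y'²−z²)/(2L)=0.1272
  √(A²+B²)=0.1935;  θ1 = -0.9406+0.8530 ≈ -0.0876
φ2=120.0° → target in arm frame (-0.0698, 0.0103)
  A cos θ + B sin θ = C:  0.2098·cos θ + -0.1563·sin θ = 0.0378
  θ2 = atan2(B,A) + arccos(C/0.2616) = 0.7855
φ3=240.0° → target in arm frame (0.0438, 0.0553)
  e−x'=0.0962;  (l²−L²−(e−x')²−y'²−z²)/2L = 0.1439
  θ3 = atan2(B,A) + arccos(C/0.1835) = -0.3492

θ₁ = -0.0876, θ₂ = 0.7855, θ₃ = -0.3492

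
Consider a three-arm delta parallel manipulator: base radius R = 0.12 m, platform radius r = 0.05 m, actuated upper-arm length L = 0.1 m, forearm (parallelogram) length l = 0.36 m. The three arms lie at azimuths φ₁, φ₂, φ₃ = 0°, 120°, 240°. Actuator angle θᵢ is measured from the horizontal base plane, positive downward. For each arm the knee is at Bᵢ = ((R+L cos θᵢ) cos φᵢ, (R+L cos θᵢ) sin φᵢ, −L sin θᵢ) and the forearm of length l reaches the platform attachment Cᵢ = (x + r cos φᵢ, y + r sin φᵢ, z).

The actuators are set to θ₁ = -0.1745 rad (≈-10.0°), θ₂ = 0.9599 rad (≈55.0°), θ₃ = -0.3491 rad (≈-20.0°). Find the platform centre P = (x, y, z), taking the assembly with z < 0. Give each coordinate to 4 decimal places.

(0.0666, -0.1501, -0.2936)

centre 1 = (0.1685·cos0.0°, 0.1685·sin0.0°, 0.0174) = (0.1685, 0.0000, 0.0174)
arm 2 at φ=120.0°: e+L cos θ2 = 0.1274;  centre 2 = (-0.0637, 0.1103, -0.0819)
arm 3 at φ=240.0°: e+L cos θ3 = 0.1640;  centre 3 = (-0.0820, -0.1420, 0.0342)
subtract pairs → two planes through P
plane₁₂: -0.4643x+0.2206y+-0.1985z = -0.0058
Cramer: x(z) = 0.0073-0.2020z;  y(z) = -0.0107+0.4749z
sphere 1 gives Az²+Bz+C=0 with A=1.2663, B=0.0202, C=-0.1032;  B²−4AC=0.5232;  roots -0.2936, 0.2776;  negative root z = -0.2936
x = 0.0666, y = -0.1501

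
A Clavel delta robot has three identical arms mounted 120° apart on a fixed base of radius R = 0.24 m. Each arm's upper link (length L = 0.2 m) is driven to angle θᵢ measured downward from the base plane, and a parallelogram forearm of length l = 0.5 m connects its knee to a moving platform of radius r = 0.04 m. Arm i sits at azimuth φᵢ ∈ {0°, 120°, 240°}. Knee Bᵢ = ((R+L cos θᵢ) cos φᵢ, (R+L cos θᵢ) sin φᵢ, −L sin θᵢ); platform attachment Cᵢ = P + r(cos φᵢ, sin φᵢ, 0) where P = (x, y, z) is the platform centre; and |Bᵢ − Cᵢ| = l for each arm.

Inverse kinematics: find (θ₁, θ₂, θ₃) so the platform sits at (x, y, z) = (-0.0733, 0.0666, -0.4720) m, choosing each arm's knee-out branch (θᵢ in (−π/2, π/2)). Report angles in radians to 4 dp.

rotate P by −φ1: (-0.0733, 0.0666, -0.4720)
  A=0.2733, B=-0.4720, C=(l²−L²−A²−y'²−z²)/(2L)=-0.2298
  γ=atan2(-0.4720,0.2733)=-1.0459;  ψ=arccos(-0.4213)=2.0057;  θ1=γ+ψ≈0.9597
rotate P by −φ2: (0.0943, 0.0302, -0.4720)
  A=0.1057, B=-0.4720, C=(l²−L²−A²−y'²−z²)/(2L)=-0.0622
  γ=atan2(-0.4720,0.1057)=-1.3505;  ψ=arccos(-0.1285)=1.6997;  θ2=γ+ψ≈0.3491
arm 3 (φ=240.0°): x'=-0.0210, y'=-0.0968
  A cos θ + B sin θ = C:  0.2210·cos θ + -0.4720·sin θ = -0.1775
  γ=atan2(-0.4720,0.2210)=-1.1328;  ψ=arccos(-0.3406)=1.9183;  θ3=γ+ψ≈0.7855

θ₁ = 0.9597, θ₂ = 0.3491, θ₃ = 0.7855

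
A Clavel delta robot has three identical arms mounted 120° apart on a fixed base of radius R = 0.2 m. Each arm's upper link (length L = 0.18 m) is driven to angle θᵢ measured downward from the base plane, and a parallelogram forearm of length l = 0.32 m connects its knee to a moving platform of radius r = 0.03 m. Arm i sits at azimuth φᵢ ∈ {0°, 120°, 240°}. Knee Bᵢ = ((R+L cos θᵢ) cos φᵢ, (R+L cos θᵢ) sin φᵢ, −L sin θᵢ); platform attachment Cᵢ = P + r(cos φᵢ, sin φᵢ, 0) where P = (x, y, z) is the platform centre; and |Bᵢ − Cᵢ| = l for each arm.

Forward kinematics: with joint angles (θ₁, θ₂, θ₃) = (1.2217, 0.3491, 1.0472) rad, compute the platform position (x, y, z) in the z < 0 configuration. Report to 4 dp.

(-0.0660, 0.0690, -0.2645)

φ1=0.0°: virtual centre (0.2316, 0.0000, -0.1691), radius l
S2 = (0.3391·cos120.0°, 0.3391·sin120.0°, -0.0616) = (-0.1696, 0.2937, -0.0616)
S3 = (0.2600·cos240.0°, 0.2600·sin240.0°, -0.1559) = (-0.1300, -0.2252, -0.1559)
|S₂|²−|S₁|² = 0.0366;  |S₃|²−|S₁|² = 0.0097
plane₁₂: -0.8023x+0.5874y+0.2151z = 0.0366
Cramer: x(z) = -0.0282+0.1431z;  y(z) = 0.0238-0.1709z
sphere 1 gives Az²+Bz+C=0 with A=1.0497, B=0.2558, C=-0.0058;  B²−4AC=0.0896;  roots -0.2645, 0.0207;  negative root z = -0.2645
x = -0.0660, y = 0.0690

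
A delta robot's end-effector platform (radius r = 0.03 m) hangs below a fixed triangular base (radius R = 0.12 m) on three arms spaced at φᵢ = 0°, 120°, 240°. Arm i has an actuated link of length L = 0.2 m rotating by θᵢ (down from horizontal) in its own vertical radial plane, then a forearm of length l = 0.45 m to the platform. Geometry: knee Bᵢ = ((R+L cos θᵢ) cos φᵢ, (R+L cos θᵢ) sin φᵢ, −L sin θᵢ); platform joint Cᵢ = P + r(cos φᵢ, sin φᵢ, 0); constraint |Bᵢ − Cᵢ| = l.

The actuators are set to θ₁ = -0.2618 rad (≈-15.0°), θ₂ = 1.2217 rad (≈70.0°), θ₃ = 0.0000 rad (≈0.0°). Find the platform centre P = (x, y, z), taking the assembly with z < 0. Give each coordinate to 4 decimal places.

(0.1643, -0.2156, -0.3249)

arm 1 at φ=0.0°: e+L cos θ1 = 0.2832;  S1 = (0.2832, 0.0000, 0.0518)
S2 = (0.1584·cos120.0°, 0.1584·sin120.0°, -0.1879) = (-0.0792, 0.1372, -0.1879)
φ3=240.0°: virtual centre (-0.1450, -0.2511, 0.0000), radius l
eliminate P² terms by subtracting sphere 1 from 2 and 3
[-0.7248 0.2744 -0.4794]·P = -0.0225;  [-0.8564 -0.5023 -0.1035]·P = 0.0012
det = 0.5990;  x = 0.0183+-0.4494z,  y = -0.0336+0.5601z
into |P−S₁|² = l²: 1.5157z² + 0.0970z + -0.1285 = 0;  Δ = 0.7885;  z = -0.3249 or 0.2610 → z<0 root = -0.3249
x = 0.1643, y = -0.2156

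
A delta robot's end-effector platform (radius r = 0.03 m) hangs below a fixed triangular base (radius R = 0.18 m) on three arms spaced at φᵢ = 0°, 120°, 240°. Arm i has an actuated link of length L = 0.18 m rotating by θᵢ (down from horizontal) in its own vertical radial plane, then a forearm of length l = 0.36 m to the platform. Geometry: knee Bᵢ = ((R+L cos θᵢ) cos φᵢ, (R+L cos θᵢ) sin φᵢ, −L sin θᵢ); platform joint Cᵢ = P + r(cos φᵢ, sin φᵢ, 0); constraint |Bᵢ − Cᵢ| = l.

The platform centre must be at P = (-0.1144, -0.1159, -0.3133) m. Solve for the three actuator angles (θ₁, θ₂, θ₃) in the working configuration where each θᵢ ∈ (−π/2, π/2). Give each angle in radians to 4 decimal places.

θ₁ = 1.3089, θ₂ = 1.0474, θ₃ = -0.0002

φ1=0.0° → target in arm frame (-0.1144, -0.1159)
  A=0.2644, B=-0.3133, C=(l²−L²−A²−y'²−z²)/(2L)=-0.2342
  √(A²+B²)=0.4100;  θ1 = -0.8698+2.1787 ≈ 1.3089
φ2=120.0° → target in arm frame (-0.0432, 0.1570)
  A cos θ + B sin θ = C:  0.1932·cos θ + -0.3133·sin θ = -0.1748
  θ2 = atan2(B,A) + arccos(C/0.3681) = 1.0474
φ3=240.0° → target in arm frame (0.1576, -0.0411)
  A cos θ + B sin θ = C:  -0.0076·cos θ + -0.3133·sin θ = -0.0075
  γ=atan2(-0.3133,-0.0076)=-1.5950;  ψ=arccos(-0.0240)=1.5948;  θ3=γ+ψ≈-0.0002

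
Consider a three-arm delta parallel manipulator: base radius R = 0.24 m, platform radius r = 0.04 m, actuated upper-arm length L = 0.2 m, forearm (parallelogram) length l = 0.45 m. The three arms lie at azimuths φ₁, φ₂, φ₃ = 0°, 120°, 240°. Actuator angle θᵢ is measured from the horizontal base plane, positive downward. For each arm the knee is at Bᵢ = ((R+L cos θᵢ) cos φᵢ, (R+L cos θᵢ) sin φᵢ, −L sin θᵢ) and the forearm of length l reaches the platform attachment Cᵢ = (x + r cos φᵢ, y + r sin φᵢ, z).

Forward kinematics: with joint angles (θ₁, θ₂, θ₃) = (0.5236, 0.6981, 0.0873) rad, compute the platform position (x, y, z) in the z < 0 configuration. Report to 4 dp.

φ1=0.0°: virtual centre (0.3732, 0.0000, -0.1000), radius l
arm 2 at φ=120.0°: e+L cos θ2 = 0.3532;  O2 = (-0.1766, 0.3059, -0.1286)
φ3=240.0°: virtual centre (-0.1996, -0.3458, -0.0174), radius l
eliminate P² terms by subtracting sphere 1 from 2 and 3
plane₁₂: -1.0996x+0.6118y+-0.0571z = -0.0080
Cramer: x(z) = -0.0006+0.0421z;  y(z) = -0.0141+0.1690z
sphere 1 gives Az²+Bz+C=0 with A=1.0303, B=0.1638, C=-0.0526;  B²−4AC=0.2436;  roots -0.3190, 0.1600;  negative root z = -0.3190
x = -0.0140, y = -0.0680

(-0.0140, -0.0680, -0.3190)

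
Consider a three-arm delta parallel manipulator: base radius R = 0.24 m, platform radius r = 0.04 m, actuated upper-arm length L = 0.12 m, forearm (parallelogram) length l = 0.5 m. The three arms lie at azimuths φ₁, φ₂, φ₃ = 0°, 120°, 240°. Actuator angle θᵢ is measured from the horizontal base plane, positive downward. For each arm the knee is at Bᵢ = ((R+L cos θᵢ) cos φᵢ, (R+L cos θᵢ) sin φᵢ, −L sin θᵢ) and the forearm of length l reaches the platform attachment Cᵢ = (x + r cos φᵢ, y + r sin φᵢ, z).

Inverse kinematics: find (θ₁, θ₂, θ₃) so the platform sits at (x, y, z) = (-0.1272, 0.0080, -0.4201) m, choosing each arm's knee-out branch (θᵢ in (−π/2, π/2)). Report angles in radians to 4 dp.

θ₁ = 1.0468, θ₂ = -0.0001, θ₃ = 0.0867

rotate P by −φ1: (-0.1272, 0.0080, -0.4201)
  A=0.3272, B=-0.4201, C=(l²−L²−A²−y'²−z²)/(2L)=-0.2000
  γ=atan2(-0.4201,0.3272)=-0.9091;  ψ=arccos(-0.3757)=1.9559;  θ1=γ+ψ≈1.0468
arm 2 (φ=120.0°): x'=0.0705, y'=0.1062
  e−x'=0.1295;  (l²−L²−(e−x')²−y'²−z²)/2L = 0.1295
  √(A²+B²)=0.4396;  θ2 = -1.2718+1.2717 ≈ -0.0001
arm 3 (φ=240.0°): x'=0.0567, y'=-0.1142
  A cos θ + B sin θ = C:  0.1433·cos θ + -0.4201·sin θ = 0.1064
  θ3 = atan2(B,A) + arccos(C/0.4439) = 0.0867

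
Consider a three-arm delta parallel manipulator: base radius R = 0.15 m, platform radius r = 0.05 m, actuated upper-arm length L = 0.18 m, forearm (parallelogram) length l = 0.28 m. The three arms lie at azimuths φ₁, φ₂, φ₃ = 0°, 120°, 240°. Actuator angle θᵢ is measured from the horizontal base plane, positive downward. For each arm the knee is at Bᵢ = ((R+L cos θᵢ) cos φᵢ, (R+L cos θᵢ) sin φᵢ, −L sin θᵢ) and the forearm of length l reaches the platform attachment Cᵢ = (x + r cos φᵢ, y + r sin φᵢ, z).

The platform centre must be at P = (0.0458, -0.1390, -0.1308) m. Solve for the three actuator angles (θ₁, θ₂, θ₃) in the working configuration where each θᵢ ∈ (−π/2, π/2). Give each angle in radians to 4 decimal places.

θ₁ = 0.2623, θ₂ = 1.3965, θ₃ = -0.3493

rotate P by −φ1: (0.0458, -0.1390, -0.1308)
  A=0.0542, B=-0.1308, C=(l²−L²−A²−y'²−z²)/(2L)=0.0184
  γ=atan2(-0.1308,0.0542)=-1.1780;  ψ=arccos(0.1301)=1.4403;  θ1=γ+ψ≈0.2623
φ2=120.0° → target in arm frame (-0.1433, 0.0298)
  A=0.2433, B=-0.1308, C=(l²−L²−A²−y'²−z²)/(2L)=-0.0866
  θ2 = atan2(B,A) + arccos(C/0.2762) = 1.3965
φ3=240.0° → target in arm frame (0.0975, 0.1092)
  A cos θ + B sin θ = C:  0.0025·cos θ + -0.1308·sin θ = 0.0471
  √(A²+B²)=0.1308;  θ3 = -1.5515+1.2022 ≈ -0.3493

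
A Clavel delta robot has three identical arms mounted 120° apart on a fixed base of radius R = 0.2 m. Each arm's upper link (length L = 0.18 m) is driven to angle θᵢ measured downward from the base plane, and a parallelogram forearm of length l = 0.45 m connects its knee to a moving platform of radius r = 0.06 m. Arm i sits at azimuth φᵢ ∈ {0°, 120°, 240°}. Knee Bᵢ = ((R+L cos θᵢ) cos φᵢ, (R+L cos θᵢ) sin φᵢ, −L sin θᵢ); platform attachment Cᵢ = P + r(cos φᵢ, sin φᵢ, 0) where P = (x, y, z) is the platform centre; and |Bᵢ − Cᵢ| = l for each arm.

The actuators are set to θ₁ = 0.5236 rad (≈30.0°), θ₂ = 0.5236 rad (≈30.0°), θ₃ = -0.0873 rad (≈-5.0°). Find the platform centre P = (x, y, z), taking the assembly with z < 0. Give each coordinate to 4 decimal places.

φ1=0.0°: virtual centre (0.2959, 0.0000, -0.0900), radius l
O2 = (0.2959·cos120.0°, 0.2959·sin120.0°, -0.0900) = (-0.1479, 0.2562, -0.0900)
φ3=240.0°: virtual centre (-0.1597, -0.2765, 0.0157), radius l
subtract pairs → two planes through P
[-0.8877 0.5125 0.0000]·P = 0.0000;  [-0.9111 -0.5531 0.2114]·P = 0.0066
det = 0.9579;  x = -0.0035+0.1131z,  y = -0.0061+0.1959z
quadratic in z: (1.0512)z²+(0.1099)z+(-0.1047)=0, √Δ=0.6726 → z ∈ {-0.3722, 0.2677}; z = -0.3722 (taking z<0)
x = -0.0456, y = -0.0790

(-0.0456, -0.0790, -0.3722)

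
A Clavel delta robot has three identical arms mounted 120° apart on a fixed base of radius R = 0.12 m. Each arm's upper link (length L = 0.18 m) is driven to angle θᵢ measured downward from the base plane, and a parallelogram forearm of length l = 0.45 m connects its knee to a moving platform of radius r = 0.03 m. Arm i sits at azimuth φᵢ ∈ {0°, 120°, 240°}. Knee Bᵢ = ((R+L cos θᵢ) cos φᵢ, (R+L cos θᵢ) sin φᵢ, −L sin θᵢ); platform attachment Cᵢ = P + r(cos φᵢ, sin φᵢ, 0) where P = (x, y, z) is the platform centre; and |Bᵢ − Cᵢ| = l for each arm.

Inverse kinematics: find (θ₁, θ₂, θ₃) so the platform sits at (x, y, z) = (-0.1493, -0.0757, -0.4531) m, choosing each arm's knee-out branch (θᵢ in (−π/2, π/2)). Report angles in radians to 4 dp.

φ1=0.0° → target in arm frame (-0.1493, -0.0757)
  A cos θ + B sin θ = C:  0.2393·cos θ + -0.4531·sin θ = -0.2728
  θ1 = atan2(B,A) + arccos(C/0.5124) = 1.0472
φ2=120.0° → target in arm frame (0.0091, 0.1671)
  A cos θ + B sin θ = C:  0.0809·cos θ + -0.4531·sin θ = -0.1936
  √(A²+B²)=0.4603;  θ2 = -1.3941+2.0049 ≈ 0.6108
φ3=240.0° → target in arm frame (0.1402, -0.0914)
  e−x'=-0.0502;  (l²−L²−(e−x')²−y'²−z²)/2L = -0.1280
  γ=atan2(-0.4531,-0.0502)=-1.6812;  ψ=arccos(-0.2808)=1.8554;  θ3=γ+ψ≈0.1743

θ₁ = 1.0472, θ₂ = 0.6108, θ₃ = 0.1743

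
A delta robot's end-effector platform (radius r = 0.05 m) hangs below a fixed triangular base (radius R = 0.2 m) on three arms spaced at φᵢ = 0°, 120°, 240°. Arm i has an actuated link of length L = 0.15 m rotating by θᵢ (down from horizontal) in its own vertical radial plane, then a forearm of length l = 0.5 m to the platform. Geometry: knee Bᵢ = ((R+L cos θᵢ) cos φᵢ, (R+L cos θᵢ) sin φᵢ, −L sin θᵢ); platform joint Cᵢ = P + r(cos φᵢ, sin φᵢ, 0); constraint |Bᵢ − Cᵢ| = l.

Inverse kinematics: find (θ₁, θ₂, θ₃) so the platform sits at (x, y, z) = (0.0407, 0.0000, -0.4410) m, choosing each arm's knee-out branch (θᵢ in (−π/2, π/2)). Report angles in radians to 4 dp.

θ₁ = 0.0877, θ₂ = 0.3492, θ₃ = 0.3492

rotate P by −φ1: (0.0407, 0.0000, -0.4410)
  A=0.1093, B=-0.4410, C=(l²−L²−A²−y'²−z²)/(2L)=0.0702
  √(A²+B²)=0.4543;  θ1 = -1.3278+1.4156 ≈ 0.0877
arm 2 (φ=120.0°): x'=-0.0203, y'=-0.0352
  e−x'=0.1704;  (l²−L²−(e−x')²−y'²−z²)/2L = 0.0092
  γ=atan2(-0.4410,0.1704)=-1.2022;  ψ=arccos(0.0194)=1.5514;  θ2=γ+ψ≈0.3492
arm 3 (φ=240.0°): x'=-0.0204, y'=0.0352
  A=0.1704, B=-0.4410, C=(l²−L²−A²−y'²−z²)/(2L)=0.0092
  γ=atan2(-0.4410,0.1704)=-1.2022;  ψ=arccos(0.0194)=1.5514;  θ3=γ+ψ≈0.3492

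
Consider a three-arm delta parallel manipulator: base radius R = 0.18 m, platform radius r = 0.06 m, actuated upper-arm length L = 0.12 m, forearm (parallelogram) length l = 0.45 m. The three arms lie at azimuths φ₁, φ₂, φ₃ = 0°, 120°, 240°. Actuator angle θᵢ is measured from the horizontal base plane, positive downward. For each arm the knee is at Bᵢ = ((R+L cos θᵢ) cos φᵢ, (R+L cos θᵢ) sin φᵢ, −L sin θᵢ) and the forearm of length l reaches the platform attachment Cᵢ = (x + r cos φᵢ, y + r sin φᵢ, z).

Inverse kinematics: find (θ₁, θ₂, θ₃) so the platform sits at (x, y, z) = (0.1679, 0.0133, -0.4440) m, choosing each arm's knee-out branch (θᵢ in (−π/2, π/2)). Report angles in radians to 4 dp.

rotate P by −φ1: (0.1679, 0.0133, -0.4440)
  e−x'=-0.0479;  (l²−L²−(e−x')²−y'²−z²)/2L = -0.0479
  γ=atan2(-0.4440,-0.0479)=-1.6783;  ψ=arccos(-0.1074)=1.6784;  θ1=γ+ψ≈0.0001
arm 2 (φ=120.0°): x'=-0.0724, y'=-0.1521
  e−x'=0.1924;  (l²−L²−(e−x')²−y'²−z²)/2L = -0.2883
  γ=atan2(-0.4440,0.1924)=-1.1618;  ψ=arccos(-0.5957)=2.2090;  θ2=γ+ψ≈1.0471
arm 3 (φ=240.0°): x'=-0.0955, y'=0.1388
  A cos θ + B sin θ = C:  0.2155·cos θ + -0.4440·sin θ = -0.3113
  √(A²+B²)=0.4935;  θ3 = -1.1190+2.2534 ≈ 1.1344

θ₁ = 0.0001, θ₂ = 1.0471, θ₃ = 1.1344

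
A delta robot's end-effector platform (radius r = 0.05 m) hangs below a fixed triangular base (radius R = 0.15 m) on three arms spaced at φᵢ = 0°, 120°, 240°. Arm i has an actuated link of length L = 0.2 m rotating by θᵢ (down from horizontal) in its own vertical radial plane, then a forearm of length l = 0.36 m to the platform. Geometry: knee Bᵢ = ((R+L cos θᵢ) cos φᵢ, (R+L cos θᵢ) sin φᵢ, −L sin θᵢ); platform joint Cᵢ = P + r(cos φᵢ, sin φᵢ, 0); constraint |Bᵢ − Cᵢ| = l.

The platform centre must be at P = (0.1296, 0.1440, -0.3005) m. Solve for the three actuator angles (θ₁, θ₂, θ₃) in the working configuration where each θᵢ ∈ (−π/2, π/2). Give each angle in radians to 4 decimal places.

arm 1 (φ=0.0°): x'=0.1296, y'=0.1440
  e−x'=-0.0296;  (l²−L²−(e−x')²−y'²−z²)/2L = -0.0558
  θ1 = atan2(B,A) + arccos(C/0.3020) = 0.0876
arm 2 (φ=120.0°): x'=0.0599, y'=-0.1842
  A=0.0401, B=-0.3005, C=(l²−L²−A²−y'²−z²)/(2L)=-0.0906
  γ=atan2(-0.3005,0.0401)=-1.4382;  ψ=arccos(-0.2989)=1.8744;  θ2=γ+ψ≈0.4362
φ3=240.0° → target in arm frame (-0.1895, 0.0402)
  A=0.2895, B=-0.3005, C=(l²−L²−A²−y'²−z²)/(2L)=-0.2153
  θ3 = atan2(B,A) + arccos(C/0.4173) = 1.3090

θ₁ = 0.0876, θ₂ = 0.4362, θ₃ = 1.3090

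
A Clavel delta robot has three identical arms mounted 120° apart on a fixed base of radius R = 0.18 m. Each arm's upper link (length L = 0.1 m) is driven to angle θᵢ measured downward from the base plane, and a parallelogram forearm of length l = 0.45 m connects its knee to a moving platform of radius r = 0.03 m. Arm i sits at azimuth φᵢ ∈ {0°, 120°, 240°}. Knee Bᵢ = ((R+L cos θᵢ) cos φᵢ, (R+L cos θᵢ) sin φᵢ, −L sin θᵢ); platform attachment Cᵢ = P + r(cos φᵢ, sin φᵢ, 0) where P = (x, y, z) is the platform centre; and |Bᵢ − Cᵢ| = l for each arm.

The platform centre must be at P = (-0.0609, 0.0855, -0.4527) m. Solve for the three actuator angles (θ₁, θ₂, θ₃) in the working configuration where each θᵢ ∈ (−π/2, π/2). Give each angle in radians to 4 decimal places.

arm 1 (φ=0.0°): x'=-0.0609, y'=0.0855
  e−x'=0.2109;  (l²−L²−(e−x')²−y'²−z²)/2L = -0.3211
  θ1 = atan2(B,A) + arccos(C/0.4994) = 1.1344
arm 2 (φ=120.0°): x'=0.1045, y'=0.0100
  A cos θ + B sin θ = C:  0.0455·cos θ + -0.4527·sin θ = -0.0730
  √(A²+B²)=0.4550;  θ2 = -1.4706+1.7320 ≈ 0.2614
rotate P by −φ3: (-0.0436, -0.0955, -0.4527)
  e−x'=0.1936;  (l²−L²−(e−x')²−y'²−z²)/2L = -0.2952
  γ=atan2(-0.4527,0.1936)=-1.1667;  ψ=arccos(-0.5995)=2.2137;  θ3=γ+ψ≈1.0470

θ₁ = 1.1344, θ₂ = 0.2614, θ₃ = 1.0470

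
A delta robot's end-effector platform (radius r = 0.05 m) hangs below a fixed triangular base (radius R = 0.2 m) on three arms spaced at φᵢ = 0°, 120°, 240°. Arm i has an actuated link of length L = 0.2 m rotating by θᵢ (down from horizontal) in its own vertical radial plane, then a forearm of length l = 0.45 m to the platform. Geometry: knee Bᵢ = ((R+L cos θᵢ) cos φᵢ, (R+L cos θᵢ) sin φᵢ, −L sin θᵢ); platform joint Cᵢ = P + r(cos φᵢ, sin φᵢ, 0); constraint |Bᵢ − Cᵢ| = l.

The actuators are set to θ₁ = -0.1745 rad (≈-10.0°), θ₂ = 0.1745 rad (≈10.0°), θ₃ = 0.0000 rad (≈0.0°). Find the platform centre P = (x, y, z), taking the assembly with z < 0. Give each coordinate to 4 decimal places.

φ1=0.0°: virtual centre (0.3470, 0.0000, 0.0347), radius l
arm 2 at φ=120.0°: ρ2 = 0.3470;  S2 = (-0.1735, 0.3005, -0.0347)
φ3=240.0°: virtual centre (-0.1750, -0.3031, 0.0000), radius l
eliminate P² terms by subtracting sphere 1 from 2 and 3
[-1.0409 0.6010 -0.1389]·P = 0.0000;  [-1.0439 -0.6062 -0.0694]·P = 0.0009
det = 1.2584;  x = -0.0004+-0.1001z,  y = -0.0008+0.0578z
sphere 1 gives Az²+Bz+C=0 with A=1.0134, B=0.0000, C=-0.0806;  B²−4AC=0.3267;  roots -0.2820, 0.2820;  negative root z = -0.2820
x = 0.0278, y = -0.0170

(0.0278, -0.0170, -0.2820)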